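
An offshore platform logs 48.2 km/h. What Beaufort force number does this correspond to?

48.2 km/h = 13.4 m/s, which is Beaufort 6 (strong breeze, 10.8–13.8 m/s).

Beaufort force 6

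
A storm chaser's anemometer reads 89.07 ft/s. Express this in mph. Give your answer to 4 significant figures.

60.73 mph

1 ft/s = 0.681818 mph, so 89.07 × 0.681818 = 60.73 mph.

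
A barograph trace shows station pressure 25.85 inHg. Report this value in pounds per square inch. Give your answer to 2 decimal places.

12.70 psi

1 inHg = 0.491154 psi, so 25.85 × 0.491154 = 12.70 psi.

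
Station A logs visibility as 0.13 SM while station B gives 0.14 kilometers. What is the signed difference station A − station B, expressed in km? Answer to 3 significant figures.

0.0692 km

station A: 0.13 SM = 0.209215 km.
Difference: 0.209215 − 0.140000 = 0.0692 km.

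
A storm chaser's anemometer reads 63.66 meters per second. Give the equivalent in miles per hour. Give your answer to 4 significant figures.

142.4 mph

1 m/s = 2.23694 mph, so 63.66 × 2.23694 = 142.4 mph.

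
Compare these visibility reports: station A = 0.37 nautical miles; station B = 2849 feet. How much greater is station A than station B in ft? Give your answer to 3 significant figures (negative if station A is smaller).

station A: 0.37 nmi = 2248.16 ft.
Difference: 2248.16 − 2849.00 = -601 ft.

-601 ft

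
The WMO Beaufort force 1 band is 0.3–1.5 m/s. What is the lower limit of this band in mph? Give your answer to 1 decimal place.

0.7 mph

0.3–1.5 m/s × 2.237 = 0.7–3.4 mph.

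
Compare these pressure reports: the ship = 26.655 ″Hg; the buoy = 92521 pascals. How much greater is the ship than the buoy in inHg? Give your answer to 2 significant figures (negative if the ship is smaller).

-0.67 inHg

the buoy: 92521 Pa = 27.3214 inHg.
Difference: 26.6550 − 27.3214 = -0.67 inHg.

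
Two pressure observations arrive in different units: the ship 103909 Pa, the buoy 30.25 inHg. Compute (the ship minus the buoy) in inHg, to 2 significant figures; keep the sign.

the ship: 103909 Pa = 30.6843 inHg.
Difference: 30.6843 − 30.2500 = 0.43 inHg.

0.43 inHg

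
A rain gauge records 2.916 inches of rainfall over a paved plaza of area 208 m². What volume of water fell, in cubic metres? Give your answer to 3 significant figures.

Depth: 2.916 in × 25.4 = 74.0664 mm.
1 mm over 1 m² is 1 L, so volume = 74.0664 × 208 = 15405.811 L = 15.4 m³.

15.4 cubic metres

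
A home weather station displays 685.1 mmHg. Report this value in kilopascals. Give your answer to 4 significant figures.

91.34 kPa

1 mmHg = 0.133322 kPa, so 685.1 × 0.133322 = 91.34 kPa.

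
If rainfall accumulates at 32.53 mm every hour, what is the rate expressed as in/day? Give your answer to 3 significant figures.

30.7 in/day

32.53 mm/hour × 0.0393701 in/mm × 24 hour/day = 30.7 in/day.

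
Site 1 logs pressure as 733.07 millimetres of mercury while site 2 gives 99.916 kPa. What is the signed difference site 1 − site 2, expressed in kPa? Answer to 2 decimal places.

-2.18 kPa

site 1: 733.07 mmHg = 97.7346 kPa.
Difference: 97.7346 − 99.9160 = -2.18 kPa.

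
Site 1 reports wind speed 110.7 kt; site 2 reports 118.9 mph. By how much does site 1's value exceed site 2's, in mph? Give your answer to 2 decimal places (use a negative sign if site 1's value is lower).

site 1: 110.7 kt = 127.3913 mph.
Difference: 127.3913 − 118.9000 = 8.49 mph.

8.49 mph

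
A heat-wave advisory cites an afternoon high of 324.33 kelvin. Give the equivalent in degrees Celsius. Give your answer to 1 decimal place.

51.2 °C

°C = 324.33 − 273.15 = 51.2 °C.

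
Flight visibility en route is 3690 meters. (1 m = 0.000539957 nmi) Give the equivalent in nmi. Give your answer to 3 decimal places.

1 m = 0.000539957 nmi, so 3690 × 0.000539957 = 1.992 nmi.

1.992 nmi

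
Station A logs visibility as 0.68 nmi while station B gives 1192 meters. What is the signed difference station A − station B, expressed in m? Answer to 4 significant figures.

station A: 0.68 nmi = 1259.3600 m.
Difference: 1259.3600 − 1192.0000 = 67.36 m.

67.36 m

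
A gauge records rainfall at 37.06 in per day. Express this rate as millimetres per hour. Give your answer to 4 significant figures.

39.22 mm/hour

37.06 in/day × 25.4 mm/in × 0.0416667 day/hour = 39.22 mm/hour.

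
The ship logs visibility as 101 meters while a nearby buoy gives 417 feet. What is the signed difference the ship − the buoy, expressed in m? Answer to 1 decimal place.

the buoy: 417 ft = 127.102 m.
Difference: 101.000 − 127.102 = -26.1 m.

-26.1 m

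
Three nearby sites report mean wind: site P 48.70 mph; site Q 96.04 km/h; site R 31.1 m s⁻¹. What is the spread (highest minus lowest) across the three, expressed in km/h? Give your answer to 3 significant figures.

33.6 km/h

site P: 48.70 mph = 78.375 km/h.
site R: 31.1 m/s = 111.960 km/h.
Spread: 111.960 − 78.375 = 33.6 km/h.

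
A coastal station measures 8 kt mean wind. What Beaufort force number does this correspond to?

Beaufort force 3

8 kt lies in the Beaufort 3 band (gentle breeze, 7–10 kt).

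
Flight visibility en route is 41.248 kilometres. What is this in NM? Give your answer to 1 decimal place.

22.3 nmi

1 km = 0.539957 nmi, so 41.248 × 0.539957 = 22.3 nmi.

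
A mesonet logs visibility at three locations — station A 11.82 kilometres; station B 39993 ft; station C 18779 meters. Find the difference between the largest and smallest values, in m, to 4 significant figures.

6959 m

station A: 11.82 km = 11820.00 m.
station B: 39993 ft = 12189.87 m.
Spread: 18779.00 − 11820.00 = 6959 m.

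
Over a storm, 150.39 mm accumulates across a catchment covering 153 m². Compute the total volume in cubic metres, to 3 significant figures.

1 mm over 1 m² is 1 L, so volume = 150.39 × 153 = 23009.67 L = 23.0 m³.

23.0 cubic metres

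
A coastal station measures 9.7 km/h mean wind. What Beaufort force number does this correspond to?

Beaufort force 2

9.7 km/h = 2.7 m/s, which is Beaufort 2 (light breeze, 1.6–3.3 m/s).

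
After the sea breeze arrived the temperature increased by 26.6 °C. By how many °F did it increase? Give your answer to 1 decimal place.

Converting a difference, only the 9/5 scale factor applies: Δ°F = 26.6 × 1.8 = 47.9 °F.

47.9 °F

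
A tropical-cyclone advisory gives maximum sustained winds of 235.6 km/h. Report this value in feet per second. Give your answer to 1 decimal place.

214.7 ft/s

1 km/h = 0.911344 ft/s, so 235.6 × 0.911344 = 214.7 ft/s.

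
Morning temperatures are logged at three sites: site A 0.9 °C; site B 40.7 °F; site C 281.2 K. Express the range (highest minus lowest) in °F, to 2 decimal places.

12.87 °F

site B: 40.7 °F = 4.833 °C.
site C: 281.2 K = 8.050 °C.
Spread: 8.050 − 0.900 = 7.150 °C = 12.87 °F.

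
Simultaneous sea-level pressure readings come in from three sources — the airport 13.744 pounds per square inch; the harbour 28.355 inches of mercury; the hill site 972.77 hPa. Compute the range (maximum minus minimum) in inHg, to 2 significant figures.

the airport: 13.744 psi = 27.9831 inHg.
the hill site: 972.77 hPa = 28.7259 inHg.
Spread: 28.7259 − 27.9831 = 0.74 inHg.

0.74 inHg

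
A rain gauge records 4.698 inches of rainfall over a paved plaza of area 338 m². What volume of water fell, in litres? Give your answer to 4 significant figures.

Depth: 4.698 in × 25.4 = 119.3292 mm.
1 mm over 1 m² is 1 L, so volume = 119.3292 × 338 = 40333.27 L ≈ 40330 L.

40330 litres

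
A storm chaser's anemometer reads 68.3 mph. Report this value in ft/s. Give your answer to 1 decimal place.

100.2 ft/s

1 mph = 1.46667 ft/s, so 68.3 × 1.46667 = 100.2 ft/s.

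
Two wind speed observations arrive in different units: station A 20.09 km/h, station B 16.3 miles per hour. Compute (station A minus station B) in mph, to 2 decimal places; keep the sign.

station A: 20.09 km/h = 12.4833 mph.
Difference: 12.4833 − 16.3000 = -3.82 mph.

-3.82 mph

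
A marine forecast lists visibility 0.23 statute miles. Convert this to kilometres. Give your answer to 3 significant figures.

1 SM = 1.60934 km, so 0.23 × 1.60934 = 0.370 km.

0.370 km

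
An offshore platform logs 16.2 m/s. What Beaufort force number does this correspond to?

Beaufort force 7

16.2 m/s lies in the Beaufort 7 band (near gale, 13.9–17.1 m/s).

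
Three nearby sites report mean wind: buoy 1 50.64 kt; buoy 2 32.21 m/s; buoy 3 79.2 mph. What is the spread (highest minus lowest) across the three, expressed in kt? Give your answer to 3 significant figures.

buoy 2: 32.21 m/s = 62.611 kt.
buoy 3: 79.2 mph = 68.823 kt.
Spread: 68.823 − 50.640 = 18.2 kt.

18.2 kt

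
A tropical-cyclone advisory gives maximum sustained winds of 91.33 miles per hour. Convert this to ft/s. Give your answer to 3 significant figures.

1 mph = 1.46667 ft/s, so 91.33 × 1.46667 = 134 ft/s.

134 ft/s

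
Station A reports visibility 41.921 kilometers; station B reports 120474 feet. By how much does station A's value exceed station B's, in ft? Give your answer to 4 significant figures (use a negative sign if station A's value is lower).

station A: 41.921 km = 137536.09 ft.
Difference: 137536.09 − 120474.00 = 17060 ft.

17060 ft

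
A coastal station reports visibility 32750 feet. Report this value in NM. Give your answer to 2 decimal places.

1 ft = 0.000164579 nmi, so 32750 × 0.000164579 = 5.39 nmi.

5.39 nmi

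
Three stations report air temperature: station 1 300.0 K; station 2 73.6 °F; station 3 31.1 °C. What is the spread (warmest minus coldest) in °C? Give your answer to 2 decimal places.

7.99 °C

station 1: 300.0 K = 26.850 °C.
station 2: 73.6 °F = 23.111 °C.
Spread: 31.100 − 23.111 = 7.989 °C.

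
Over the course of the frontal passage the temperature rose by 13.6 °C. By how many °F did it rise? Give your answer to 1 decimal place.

For a temperature change the 32° offset cancels: Δ°F = 13.6 × 1.8 = 24.5 °F.

24.5 °F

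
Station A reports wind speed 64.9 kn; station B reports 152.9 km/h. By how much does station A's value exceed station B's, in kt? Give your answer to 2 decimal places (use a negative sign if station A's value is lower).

station B: 152.9 km/h = 82.5594 kt.
Difference: 64.9000 − 82.5594 = -17.66 kt.

-17.66 kt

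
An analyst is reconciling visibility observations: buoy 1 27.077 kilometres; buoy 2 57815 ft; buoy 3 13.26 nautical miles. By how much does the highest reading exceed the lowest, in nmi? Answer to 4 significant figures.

buoy 1: 27.077 km = 14.62041 nmi.
buoy 2: 57815 ft = 9.51513 nmi.
Spread: 14.62041 − 9.51513 = 5.105 nmi.

5.105 nmi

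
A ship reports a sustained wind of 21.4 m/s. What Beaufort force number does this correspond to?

Beaufort force 9

21.4 m/s lies in the Beaufort 9 band (strong gale, 20.8–24.4 m/s).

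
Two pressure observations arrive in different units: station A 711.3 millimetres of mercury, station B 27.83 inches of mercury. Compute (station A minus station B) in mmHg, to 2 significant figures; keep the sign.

4.4 mmHg

station B: 27.83 inHg = 706.882 mmHg.
Difference: 711.300 − 706.882 = 4.4 mmHg.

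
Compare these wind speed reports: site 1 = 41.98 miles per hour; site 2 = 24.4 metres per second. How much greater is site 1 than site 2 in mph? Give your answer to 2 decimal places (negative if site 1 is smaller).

site 2: 24.4 m/s = 54.5812 mph.
Difference: 41.9800 − 54.5812 = -12.60 mph.

-12.60 mph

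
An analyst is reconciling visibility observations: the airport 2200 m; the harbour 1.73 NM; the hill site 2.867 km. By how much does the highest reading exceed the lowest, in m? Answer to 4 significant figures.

1004 m

the harbour: 1.73 nmi = 3203.96 m.
the hill site: 2.867 km = 2867.00 m.
Spread: 3203.96 − 2200.00 = 1004 m.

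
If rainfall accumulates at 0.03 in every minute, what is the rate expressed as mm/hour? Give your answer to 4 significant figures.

45.72 mm/hour

0.03 in/minute × 25.4 mm/in × 60 minute/hour = 45.72 mm/hour.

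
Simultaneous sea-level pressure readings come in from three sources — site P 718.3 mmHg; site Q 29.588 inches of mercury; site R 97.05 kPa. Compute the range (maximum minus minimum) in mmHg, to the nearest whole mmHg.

site Q: 29.588 inHg = 751.54 mmHg.
site R: 97.05 kPa = 727.93 mmHg.
Spread: 751.54 − 718.30 = 33 mmHg.

33 mmHg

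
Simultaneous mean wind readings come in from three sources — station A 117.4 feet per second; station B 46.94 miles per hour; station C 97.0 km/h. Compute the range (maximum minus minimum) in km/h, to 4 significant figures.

station A: 117.4 ft/s = 128.8207 km/h.
station B: 46.94 mph = 75.5426 km/h.
Spread: 128.8207 − 75.5426 = 53.28 km/h.

53.28 km/h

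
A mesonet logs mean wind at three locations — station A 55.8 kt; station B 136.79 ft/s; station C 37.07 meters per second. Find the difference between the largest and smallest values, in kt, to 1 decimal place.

25.2 kt

station B: 136.79 ft/s = 81.046 kt.
station C: 37.07 m/s = 72.058 kt.
Spread: 81.046 − 55.800 = 25.2 kt.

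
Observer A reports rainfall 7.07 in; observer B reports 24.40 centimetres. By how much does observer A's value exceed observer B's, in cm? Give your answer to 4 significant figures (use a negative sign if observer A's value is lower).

observer A: 7.07 in = 17.95780 cm.
Difference: 17.95780 − 24.40000 = -6.442 cm.

-6.442 cm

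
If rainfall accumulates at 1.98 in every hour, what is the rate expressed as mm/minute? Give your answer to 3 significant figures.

0.838 mm/minute

1.98 in/hour × 25.4 mm/in × 0.0166667 hour/minute = 0.838 mm/minute.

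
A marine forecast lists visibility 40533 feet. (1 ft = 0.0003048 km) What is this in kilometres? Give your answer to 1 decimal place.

12.4 km

1 ft = 0.0003048 km, so 40533 × 0.0003048 = 12.4 km.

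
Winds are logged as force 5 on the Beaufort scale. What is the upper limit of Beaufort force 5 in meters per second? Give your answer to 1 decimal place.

10.7 m/s

Beaufort 5 (fresh breeze) spans 8.0–10.7 m/s.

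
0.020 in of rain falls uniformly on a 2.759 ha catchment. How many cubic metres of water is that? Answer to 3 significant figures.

14.0 cubic metres

Depth: 0.020 in × 25.4 = 0.508 mm.
Area: 2.759 ha = 27590 m².
1 mm over 1 m² is 1 L, so volume = 0.508 × 27590 = 14015.72 L = 14.0 m³.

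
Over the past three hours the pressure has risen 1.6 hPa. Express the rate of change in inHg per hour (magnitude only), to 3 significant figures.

1.6 hPa / 3 h × 0.02953 inHg/hPa = 0.0157 inHg/h.

0.0157 inHg per hour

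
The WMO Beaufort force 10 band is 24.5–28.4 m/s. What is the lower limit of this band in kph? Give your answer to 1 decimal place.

24.5–28.4 m/s × 3.6 = 88.2–102.2 km/h.

88.2 km/h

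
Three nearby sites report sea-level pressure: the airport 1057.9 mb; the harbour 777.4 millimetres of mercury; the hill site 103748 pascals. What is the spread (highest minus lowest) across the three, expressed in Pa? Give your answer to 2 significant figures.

the airport: 1057.9 mb = 105790.00 Pa.
the harbour: 777.4 mmHg = 103644.82 Pa.
Spread: 105790.00 − 103644.82 = 2100 Pa.

2100 Pa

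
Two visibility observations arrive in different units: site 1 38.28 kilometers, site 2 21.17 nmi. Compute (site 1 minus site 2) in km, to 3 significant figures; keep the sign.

site 2: 21.17 nmi = 39.20684 km.
Difference: 38.28000 − 39.20684 = -0.927 km.

-0.927 km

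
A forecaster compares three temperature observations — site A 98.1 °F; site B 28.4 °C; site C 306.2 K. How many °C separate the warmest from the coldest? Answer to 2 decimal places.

8.32 °C

site A: 98.1 °F = 36.722 °C.
site C: 306.2 K = 33.050 °C.
Spread: 36.722 − 28.400 = 8.322 °C.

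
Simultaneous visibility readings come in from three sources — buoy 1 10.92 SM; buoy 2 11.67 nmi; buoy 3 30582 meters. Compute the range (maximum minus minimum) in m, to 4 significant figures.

13010 m

buoy 1: 10.92 SM = 17574.04 m.
buoy 2: 11.67 nmi = 21612.84 m.
Spread: 30582.00 − 17574.04 = 13010 m.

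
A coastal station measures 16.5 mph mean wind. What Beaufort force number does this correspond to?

Beaufort force 4

16.5 mph = 7.4 m/s, which is Beaufort 4 (moderate breeze, 5.5–7.9 m/s).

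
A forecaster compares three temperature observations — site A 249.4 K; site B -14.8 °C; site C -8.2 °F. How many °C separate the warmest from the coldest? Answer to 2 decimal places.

8.95 °C

site A: 249.4 K = -23.750 °C.
site C: -8.2 °F = -22.333 °C.
Spread: (-14.800) − (-23.750) = 8.950 °C.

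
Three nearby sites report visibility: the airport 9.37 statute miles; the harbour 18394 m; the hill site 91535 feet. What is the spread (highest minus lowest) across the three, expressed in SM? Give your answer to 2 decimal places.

the harbour: 18394 m = 11.4295 SM.
the hill site: 91535 ft = 17.3362 SM.
Spread: 17.3362 − 9.3700 = 7.97 SM.

7.97 SM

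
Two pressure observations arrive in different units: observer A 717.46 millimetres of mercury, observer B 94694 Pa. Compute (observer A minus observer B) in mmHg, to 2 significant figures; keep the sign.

7.2 mmHg

observer B: 94694 Pa = 710.263 mmHg.
Difference: 717.460 − 710.263 = 7.2 mmHg.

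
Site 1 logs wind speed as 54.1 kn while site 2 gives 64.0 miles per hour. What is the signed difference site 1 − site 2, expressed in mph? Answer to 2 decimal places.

site 1: 54.1 kt = 62.2572 mph.
Difference: 62.2572 − 64.0000 = -1.74 mph.

-1.74 mph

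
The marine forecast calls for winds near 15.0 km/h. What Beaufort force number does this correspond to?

Beaufort force 3

15.0 km/h = 4.2 m/s, which is Beaufort 3 (gentle breeze, 3.4–5.4 m/s).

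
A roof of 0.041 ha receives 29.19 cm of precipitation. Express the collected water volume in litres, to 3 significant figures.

120000 litres

Depth: 29.19 cm × 10 = 291.9 mm.
Area: 0.041 ha = 410 m².
1 mm over 1 m² is 1 L, so volume = 291.9 × 410 = 119679 L ≈ 120000 L.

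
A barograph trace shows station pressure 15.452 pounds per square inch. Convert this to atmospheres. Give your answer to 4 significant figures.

1.051 atm

1 psi = 0.068046 atm, so 15.452 × 0.068046 = 1.051 atm.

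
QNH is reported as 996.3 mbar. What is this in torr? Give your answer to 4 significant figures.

747.3 mmHg

1 mb = 0.750062 mmHg, so 996.3 × 0.750062 = 747.3 mmHg.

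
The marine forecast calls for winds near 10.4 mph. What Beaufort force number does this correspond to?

10.4 mph = 4.6 m/s, which is Beaufort 3 (gentle breeze, 3.4–5.4 m/s).

Beaufort force 3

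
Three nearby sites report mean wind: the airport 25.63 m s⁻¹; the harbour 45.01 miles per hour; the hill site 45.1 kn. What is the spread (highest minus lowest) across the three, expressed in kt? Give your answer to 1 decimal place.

the airport: 25.63 m/s = 49.821 kt.
the harbour: 45.01 mph = 39.113 kt.
Spread: 49.821 − 39.113 = 10.7 kt.

10.7 kt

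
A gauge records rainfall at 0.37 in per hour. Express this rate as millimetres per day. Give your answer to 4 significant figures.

0.37 in/hour × 25.4 mm/in × 24 hour/day = 225.6 mm/day.

225.6 mm/day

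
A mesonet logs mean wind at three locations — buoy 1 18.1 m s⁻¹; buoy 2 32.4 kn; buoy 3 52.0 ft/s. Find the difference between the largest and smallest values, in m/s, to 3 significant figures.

2.25 m/s

buoy 2: 32.4 kt = 16.6680 m/s.
buoy 3: 52.0 ft/s = 15.8496 m/s.
Spread: 18.1000 − 15.8496 = 2.25 m/s.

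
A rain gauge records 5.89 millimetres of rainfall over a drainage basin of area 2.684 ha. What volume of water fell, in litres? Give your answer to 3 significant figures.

158000 litres

Area: 2.684 ha = 26840 m².
1 mm over 1 m² is 1 L, so volume = 5.89 × 26840 = 158087.6 L ≈ 158000 L.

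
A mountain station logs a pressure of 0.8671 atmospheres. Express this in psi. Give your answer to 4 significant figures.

12.74 psi

1 atm = 14.6959 psi, so 0.8671 × 14.6959 = 12.74 psi.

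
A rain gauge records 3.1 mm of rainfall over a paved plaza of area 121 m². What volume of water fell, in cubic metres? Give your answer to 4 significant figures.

0.3751 cubic metres

1 mm over 1 m² is 1 L, so volume = 3.1 × 121 = 375.1 L = 0.3751 m³.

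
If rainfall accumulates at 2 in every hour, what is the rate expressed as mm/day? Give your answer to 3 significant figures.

1220 mm/day

2 in/hour × 25.4 mm/in × 24 hour/day = 1220 mm/day.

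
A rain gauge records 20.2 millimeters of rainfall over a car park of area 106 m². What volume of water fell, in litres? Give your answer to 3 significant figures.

1 mm over 1 m² is 1 L, so volume = 20.2 × 106 = 2141.2 L ≈ 2140 L.

2140 litres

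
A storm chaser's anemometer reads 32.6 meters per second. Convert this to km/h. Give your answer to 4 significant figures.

1 m/s = 3.6 km/h, so 32.6 × 3.6 = 117.4 km/h.

117.4 km/h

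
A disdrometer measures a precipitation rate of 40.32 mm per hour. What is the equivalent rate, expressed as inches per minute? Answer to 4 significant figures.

40.32 mm/hour × 0.0393701 in/mm × 0.0166667 hour/minute = 0.02646 in/minute.

0.02646 in/minute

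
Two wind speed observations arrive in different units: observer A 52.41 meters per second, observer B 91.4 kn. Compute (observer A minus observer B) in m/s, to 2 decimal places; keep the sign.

5.39 m/s

observer B: 91.4 kt = 47.0202 m/s.
Difference: 52.4100 − 47.0202 = 5.39 m/s.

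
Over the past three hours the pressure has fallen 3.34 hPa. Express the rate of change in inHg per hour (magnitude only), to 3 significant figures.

3.34 hPa / 3 h × 0.02953 inHg/hPa = 0.0329 inHg/h.

0.0329 inHg per hour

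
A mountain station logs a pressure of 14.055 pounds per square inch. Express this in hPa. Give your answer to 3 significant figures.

969 hPa

1 psi = 68.9476 hPa, so 14.055 × 68.9476 = 969 hPa.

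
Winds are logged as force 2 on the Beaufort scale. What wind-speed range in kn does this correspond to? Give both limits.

Beaufort 2 (light breeze) spans 4–6 knots.

4 to 6 kt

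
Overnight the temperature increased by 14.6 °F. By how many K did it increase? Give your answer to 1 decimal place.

8.1 K

A change of 1 °C equals a change of 1.8 °F: ΔK = 14.6 × 0.5556 = 8.1 K.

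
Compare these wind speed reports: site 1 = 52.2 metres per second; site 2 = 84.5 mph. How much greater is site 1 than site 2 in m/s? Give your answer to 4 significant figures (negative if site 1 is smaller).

site 2: 84.5 mph = 37.7749 m/s.
Difference: 52.2000 − 37.7749 = 14.43 m/s.

14.43 m/s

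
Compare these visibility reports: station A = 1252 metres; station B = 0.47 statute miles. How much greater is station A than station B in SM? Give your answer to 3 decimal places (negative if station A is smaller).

0.308 SM

station A: 1252 m = 0.77796 SM.
Difference: 0.77796 − 0.47000 = 0.308 SM.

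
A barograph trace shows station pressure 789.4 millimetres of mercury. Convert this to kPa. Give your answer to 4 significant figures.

105.2 kPa

1 mmHg = 0.133322 kPa, so 789.4 × 0.133322 = 105.2 kPa.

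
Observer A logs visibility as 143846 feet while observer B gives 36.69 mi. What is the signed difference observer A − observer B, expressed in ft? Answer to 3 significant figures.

-49900 ft

observer B: 36.69 SM = 193723.20 ft.
Difference: 143846.00 − 193723.20 = -49900 ft.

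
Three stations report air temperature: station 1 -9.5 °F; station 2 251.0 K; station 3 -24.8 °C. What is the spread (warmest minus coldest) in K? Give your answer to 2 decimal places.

2.65 K

station 1: -9.5 °F = -23.056 °C.
station 2: 251.0 K = -22.150 °C.
Spread: (-22.150) − (-24.800) = 2.650 °C.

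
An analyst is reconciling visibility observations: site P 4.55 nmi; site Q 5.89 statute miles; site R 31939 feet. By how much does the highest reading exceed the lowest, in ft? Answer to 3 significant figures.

site P: 4.55 nmi = 27646.33 ft.
site Q: 5.89 SM = 31099.20 ft.
Spread: 31939.00 − 27646.33 = 4290 ft.

4290 ft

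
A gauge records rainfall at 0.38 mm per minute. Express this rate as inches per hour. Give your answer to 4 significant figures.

0.38 mm/minute × 0.0393701 in/mm × 60 minute/hour = 0.8976 in/hour.

0.8976 in/hour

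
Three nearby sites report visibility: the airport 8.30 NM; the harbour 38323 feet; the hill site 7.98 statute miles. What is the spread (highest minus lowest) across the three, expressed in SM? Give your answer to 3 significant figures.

2.29 SM

the airport: 8.30 nmi = 9.5515 SM.
the harbour: 38323 ft = 7.2581 SM.
Spread: 9.5515 − 7.2581 = 2.29 SM.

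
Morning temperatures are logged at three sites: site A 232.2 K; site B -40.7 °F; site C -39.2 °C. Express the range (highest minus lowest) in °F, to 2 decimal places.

3.15 °F

site A: 232.2 K = -40.950 °C.
site B: -40.7 °F = -40.389 °C.
Spread: (-39.200) − (-40.950) = 1.750 °C = 3.15 °F.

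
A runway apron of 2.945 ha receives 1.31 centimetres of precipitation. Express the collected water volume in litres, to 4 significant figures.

Depth: 1.31 cm × 10 = 13.1 mm.
Area: 2.945 ha = 29450 m².
1 mm over 1 m² is 1 L, so volume = 13.1 × 29450 = 385795 L ≈ 385800 L.

385800 litres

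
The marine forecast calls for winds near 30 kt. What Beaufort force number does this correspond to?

30 kt lies in the Beaufort 7 band (near gale, 28–33 kt).

Beaufort force 7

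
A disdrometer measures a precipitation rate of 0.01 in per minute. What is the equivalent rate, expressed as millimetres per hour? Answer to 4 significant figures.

0.01 in/minute × 25.4 mm/in × 60 minute/hour = 15.24 mm/hour.

15.24 mm/hour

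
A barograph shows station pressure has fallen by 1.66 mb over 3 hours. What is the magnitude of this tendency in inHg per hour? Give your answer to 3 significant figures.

1.66 mb / 3 h × 0.02953 inHg/mb = 0.0163 inHg/h.

0.0163 inHg per hour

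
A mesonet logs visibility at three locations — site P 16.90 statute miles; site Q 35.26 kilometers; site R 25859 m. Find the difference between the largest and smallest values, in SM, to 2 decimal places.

5.84 SM

site Q: 35.26 km = 21.9095 SM.
site R: 25859 m = 16.0680 SM.
Spread: 21.9095 − 16.0680 = 5.84 SM.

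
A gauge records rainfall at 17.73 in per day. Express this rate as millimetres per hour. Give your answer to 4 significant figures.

17.73 in/day × 25.4 mm/in × 0.0416667 day/hour = 18.76 mm/hour.

18.76 mm/hour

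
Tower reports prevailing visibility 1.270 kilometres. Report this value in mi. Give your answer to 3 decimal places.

0.789 SM

1 km = 0.621371 SM, so 1.270 × 0.621371 = 0.789 SM.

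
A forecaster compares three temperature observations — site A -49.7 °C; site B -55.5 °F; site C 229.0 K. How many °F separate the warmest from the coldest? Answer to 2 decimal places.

site B: -55.5 °F = -48.611 °C.
site C: 229.0 K = -44.150 °C.
Spread: (-44.150) − (-49.700) = 5.550 °C = 9.99 °F.

9.99 °F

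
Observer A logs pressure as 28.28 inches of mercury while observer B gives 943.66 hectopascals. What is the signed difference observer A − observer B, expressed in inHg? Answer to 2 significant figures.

observer B: 943.66 hPa = 27.8663 inHg.
Difference: 28.2800 − 27.8663 = 0.41 inHg.

0.41 inHg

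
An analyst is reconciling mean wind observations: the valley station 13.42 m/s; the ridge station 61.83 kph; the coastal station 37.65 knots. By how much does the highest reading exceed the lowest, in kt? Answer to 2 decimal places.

the valley station: 13.42 m/s = 26.0864 kt.
the ridge station: 61.83 km/h = 33.3855 kt.
Spread: 37.6500 − 26.0864 = 11.56 kt.

11.56 kt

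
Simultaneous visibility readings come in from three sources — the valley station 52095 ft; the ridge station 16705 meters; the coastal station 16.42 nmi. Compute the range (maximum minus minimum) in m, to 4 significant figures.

the valley station: 52095 ft = 15878.56 m.
the coastal station: 16.42 nmi = 30409.84 m.
Spread: 30409.84 − 15878.56 = 14530 m.

14530 m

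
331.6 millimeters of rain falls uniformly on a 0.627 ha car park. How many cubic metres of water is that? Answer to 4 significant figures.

Area: 0.627 ha = 6270 m².
1 mm over 1 m² is 1 L, so volume = 331.6 × 6270 = 2079132 L = 2079 m³.

2079 cubic metres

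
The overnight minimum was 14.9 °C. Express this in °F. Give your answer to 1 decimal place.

58.8 °F

°F = °C × 9/5 + 32 = 14.9 × 1.8 + 32 = 58.8 °F.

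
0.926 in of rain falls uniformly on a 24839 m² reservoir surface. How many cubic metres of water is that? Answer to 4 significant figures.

Depth: 0.926 in × 25.4 = 23.5204 mm.
1 mm over 1 m² is 1 L, so volume = 23.5204 × 24839 = 584223.22 L = 584.2 m³.

584.2 cubic metres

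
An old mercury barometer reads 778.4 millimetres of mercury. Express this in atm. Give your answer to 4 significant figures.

1 mmHg = 0.00131579 atm, so 778.4 × 0.00131579 = 1.024 atm.

1.024 atm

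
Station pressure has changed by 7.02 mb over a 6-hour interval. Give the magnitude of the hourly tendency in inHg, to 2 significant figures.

0.035 inHg per hour

7.02 mb / 6 h × 0.02953 inHg/mb = 0.035 inHg/h.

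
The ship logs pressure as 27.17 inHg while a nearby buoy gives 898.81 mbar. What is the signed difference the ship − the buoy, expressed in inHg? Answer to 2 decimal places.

the buoy: 898.81 mb = 26.5418 inHg.
Difference: 27.1700 − 26.5418 = 0.63 inHg.

0.63 inHg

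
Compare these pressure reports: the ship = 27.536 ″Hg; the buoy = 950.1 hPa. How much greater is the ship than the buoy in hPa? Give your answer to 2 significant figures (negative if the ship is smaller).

-18 hPa

the ship: 27.536 inHg = 932.48 hPa.
Difference: 932.48 − 950.10 = -18 hPa.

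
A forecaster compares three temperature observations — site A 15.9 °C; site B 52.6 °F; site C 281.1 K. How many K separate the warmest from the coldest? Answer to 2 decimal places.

7.95 K

site B: 52.6 °F = 11.444 °C.
site C: 281.1 K = 7.950 °C.
Spread: 15.900 − 7.950 = 7.950 °C.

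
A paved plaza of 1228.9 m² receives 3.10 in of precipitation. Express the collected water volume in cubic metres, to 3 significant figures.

96.8 cubic metres

Depth: 3.10 in × 25.4 = 78.74 mm.
1 mm over 1 m² is 1 L, so volume = 78.74 × 1228.9 = 96763.586 L = 96.8 m³.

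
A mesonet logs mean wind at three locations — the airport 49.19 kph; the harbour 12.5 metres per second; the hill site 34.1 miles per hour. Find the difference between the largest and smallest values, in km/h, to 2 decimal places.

the harbour: 12.5 m/s = 45.0000 km/h.
the hill site: 34.1 mph = 54.8786 km/h.
Spread: 54.8786 − 45.0000 = 9.88 km/h.

9.88 km/h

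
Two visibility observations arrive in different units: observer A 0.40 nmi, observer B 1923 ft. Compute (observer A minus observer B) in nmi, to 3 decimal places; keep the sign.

0.084 nmi

observer B: 1923 ft = 0.31649 nmi.
Difference: 0.40000 − 0.31649 = 0.084 nmi.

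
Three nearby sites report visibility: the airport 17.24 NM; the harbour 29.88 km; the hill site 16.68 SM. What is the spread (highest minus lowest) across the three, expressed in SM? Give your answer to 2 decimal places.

3.16 SM

the airport: 17.24 nmi = 19.8394 SM.
the harbour: 29.88 km = 18.5666 SM.
Spread: 19.8394 − 16.6800 = 3.16 SM.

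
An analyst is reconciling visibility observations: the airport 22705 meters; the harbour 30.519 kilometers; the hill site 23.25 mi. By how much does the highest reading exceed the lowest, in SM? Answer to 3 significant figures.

9.14 SM

the airport: 22705 m = 14.1082 SM.
the harbour: 30.519 km = 18.9636 SM.
Spread: 23.2500 − 14.1082 = 9.14 SM.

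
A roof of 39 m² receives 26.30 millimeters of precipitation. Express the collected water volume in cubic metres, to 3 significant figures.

1.03 cubic metres

1 mm over 1 m² is 1 L, so volume = 26.3 × 39 = 1025.7 L = 1.03 m³.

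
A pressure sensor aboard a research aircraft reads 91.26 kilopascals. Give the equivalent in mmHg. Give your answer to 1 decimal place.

684.5 mmHg

1 kPa = 7.50062 mmHg, so 91.26 × 7.50062 = 684.5 mmHg.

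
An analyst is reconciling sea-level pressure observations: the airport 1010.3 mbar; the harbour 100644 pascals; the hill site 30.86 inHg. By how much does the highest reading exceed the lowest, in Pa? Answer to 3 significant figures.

3860 Pa

the airport: 1010.3 mb = 101030.00 Pa.
the hill site: 30.86 inHg = 104503.96 Pa.
Spread: 104503.96 − 100644.00 = 3860 Pa.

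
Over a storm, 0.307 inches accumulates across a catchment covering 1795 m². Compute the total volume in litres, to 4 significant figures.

Depth: 0.307 in × 25.4 = 7.7978 mm.
1 mm over 1 m² is 1 L, so volume = 7.7978 × 1795 = 13997.051 L ≈ 14000 L.

14000 litres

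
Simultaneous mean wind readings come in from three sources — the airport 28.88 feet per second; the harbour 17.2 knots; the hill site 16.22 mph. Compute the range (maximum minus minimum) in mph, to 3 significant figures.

3.57 mph

the airport: 28.88 ft/s = 19.6909 mph.
the harbour: 17.2 kt = 19.7934 mph.
Spread: 19.7934 − 16.2200 = 3.57 mph.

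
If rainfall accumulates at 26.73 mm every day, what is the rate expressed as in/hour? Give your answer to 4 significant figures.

0.04385 in/hour

26.73 mm/day × 0.0393701 in/mm × 0.0416667 day/hour = 0.04385 in/hour.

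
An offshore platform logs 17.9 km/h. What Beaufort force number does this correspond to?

17.9 km/h = 5.0 m/s, which is Beaufort 3 (gentle breeze, 3.4–5.4 m/s).

Beaufort force 3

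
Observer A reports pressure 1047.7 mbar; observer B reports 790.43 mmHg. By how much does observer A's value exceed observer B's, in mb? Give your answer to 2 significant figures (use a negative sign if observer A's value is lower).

observer B: 790.43 mmHg = 1053.820 mb.
Difference: 1047.700 − 1053.820 = -6.1 mb.

-6.1 mb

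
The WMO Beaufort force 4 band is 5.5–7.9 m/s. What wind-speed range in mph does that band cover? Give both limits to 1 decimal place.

5.5–7.9 m/s × 2.237 = 12.3–17.7 mph.

12.3 to 17.7 mph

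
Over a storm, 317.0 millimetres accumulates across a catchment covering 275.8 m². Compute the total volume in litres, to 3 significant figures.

1 mm over 1 m² is 1 L, so volume = 317 × 275.8 = 87428.6 L ≈ 87400 L.

87400 litres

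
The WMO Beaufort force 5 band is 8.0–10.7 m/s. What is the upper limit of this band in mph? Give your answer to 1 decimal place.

8.0–10.7 m/s × 2.237 = 17.9–23.9 mph.

23.9 mph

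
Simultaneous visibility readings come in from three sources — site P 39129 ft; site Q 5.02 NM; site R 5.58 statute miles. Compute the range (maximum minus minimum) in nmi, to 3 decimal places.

1.591 nmi

site P: 39129 ft = 6.43981 nmi.
site R: 5.58 SM = 4.84889 nmi.
Spread: 6.43981 − 4.84889 = 1.591 nmi.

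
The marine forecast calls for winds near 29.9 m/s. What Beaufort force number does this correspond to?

Beaufort force 11

29.9 m/s lies in the Beaufort 11 band (violent storm, 28.5–32.6 m/s).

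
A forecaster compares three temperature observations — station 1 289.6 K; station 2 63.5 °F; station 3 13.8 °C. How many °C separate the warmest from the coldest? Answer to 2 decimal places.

station 1: 289.6 K = 16.450 °C.
station 2: 63.5 °F = 17.500 °C.
Spread: 17.500 − 13.800 = 3.700 °C.

3.70 °C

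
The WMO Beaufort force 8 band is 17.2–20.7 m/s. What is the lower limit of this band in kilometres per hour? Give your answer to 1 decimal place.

61.9 km/h

17.2–20.7 m/s × 3.6 = 61.9–74.5 km/h.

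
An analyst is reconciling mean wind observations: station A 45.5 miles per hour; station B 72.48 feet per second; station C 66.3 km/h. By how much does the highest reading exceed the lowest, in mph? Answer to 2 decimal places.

station B: 72.48 ft/s = 49.4182 mph.
station C: 66.3 km/h = 41.1969 mph.
Spread: 49.4182 − 41.1969 = 8.22 mph.

8.22 mph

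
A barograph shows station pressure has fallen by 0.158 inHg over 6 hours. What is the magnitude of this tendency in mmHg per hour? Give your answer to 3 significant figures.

0.158 inHg / 6 h × 25.4 mmHg/inHg = 0.669 mmHg/h.

0.669 mmHg per hour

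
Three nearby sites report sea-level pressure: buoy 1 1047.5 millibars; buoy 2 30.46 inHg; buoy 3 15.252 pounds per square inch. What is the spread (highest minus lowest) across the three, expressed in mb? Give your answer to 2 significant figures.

20 mb

buoy 2: 30.46 inHg = 1031.49 mb.
buoy 3: 15.252 psi = 1051.59 mb.
Spread: 1051.59 − 1031.49 = 20 mb.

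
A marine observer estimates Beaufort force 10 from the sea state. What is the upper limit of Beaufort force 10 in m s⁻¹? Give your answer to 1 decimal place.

Beaufort 10 (storm) spans 24.5–28.4 m/s.

28.4 m/s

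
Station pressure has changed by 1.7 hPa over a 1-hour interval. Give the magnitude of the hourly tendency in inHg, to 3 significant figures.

1.7 hPa / 1 h × 0.02953 inHg/hPa = 0.0502 inHg/h.

0.0502 inHg per hour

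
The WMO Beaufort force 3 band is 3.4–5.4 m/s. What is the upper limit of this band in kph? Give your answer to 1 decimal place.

19.4 km/h

3.4–5.4 m/s × 3.6 = 12.2–19.4 km/h.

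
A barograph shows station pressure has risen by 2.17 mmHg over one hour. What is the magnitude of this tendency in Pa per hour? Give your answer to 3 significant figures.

289 Pa per hour

2.17 mmHg / 1 h × 133.322 Pa/mmHg = 289 Pa/h.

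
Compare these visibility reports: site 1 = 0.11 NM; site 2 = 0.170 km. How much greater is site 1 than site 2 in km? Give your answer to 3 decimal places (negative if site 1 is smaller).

0.034 km

site 1: 0.11 nmi = 0.20372 km.
Difference: 0.20372 − 0.17000 = 0.034 km.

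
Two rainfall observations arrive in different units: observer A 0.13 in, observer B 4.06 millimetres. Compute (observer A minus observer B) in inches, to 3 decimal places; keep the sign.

observer B: 4.06 mm = 0.15984 in.
Difference: 0.13000 − 0.15984 = -0.030 in.

-0.030 in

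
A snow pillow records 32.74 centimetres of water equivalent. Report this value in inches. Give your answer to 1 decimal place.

1 cm = 0.393701 in, so 32.74 × 0.393701 = 12.9 in.

12.9 in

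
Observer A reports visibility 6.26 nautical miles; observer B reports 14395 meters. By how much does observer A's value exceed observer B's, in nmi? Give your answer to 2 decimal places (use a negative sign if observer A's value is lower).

observer B: 14395 m = 7.7727 nmi.
Difference: 6.2600 − 7.7727 = -1.51 nmi.

-1.51 nmi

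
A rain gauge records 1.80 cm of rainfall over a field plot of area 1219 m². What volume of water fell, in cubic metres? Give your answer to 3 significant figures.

Depth: 1.80 cm × 10 = 18 mm.
1 mm over 1 m² is 1 L, so volume = 18 × 1219 = 21942 L = 21.9 m³.

21.9 cubic metres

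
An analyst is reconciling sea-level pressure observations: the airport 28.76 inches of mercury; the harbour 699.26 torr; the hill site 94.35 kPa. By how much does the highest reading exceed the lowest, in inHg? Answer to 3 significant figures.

the harbour: 699.26 mmHg = 27.5299 inHg.
the hill site: 94.35 kPa = 27.8615 inHg.
Spread: 28.7600 − 27.5299 = 1.23 inHg.

1.23 inHg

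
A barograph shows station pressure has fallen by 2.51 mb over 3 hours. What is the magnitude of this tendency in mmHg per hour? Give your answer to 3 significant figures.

2.51 mb / 3 h × 0.750062 mmHg/mb = 0.628 mmHg/h.

0.628 mmHg per hour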